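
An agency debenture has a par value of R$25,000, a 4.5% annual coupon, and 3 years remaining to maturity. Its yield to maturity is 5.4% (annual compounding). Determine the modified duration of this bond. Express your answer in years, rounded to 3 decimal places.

2.724 years

Periodic yield y = 0.054. First find Macaulay duration:
  t   CF        PV=CF/(1+0.054)^t    t·PV
  1     1,125.00     1,067.3624     1,067.3624
  2     1,125.00     1,012.6778     2,025.3557
  3    26,125.00    22,311.7927    66,935.3781
  Σ                 24,391.8330    70,028.0962
P = 24,391.8330; Macaulay duration = 70,028.0962 / 24,391.8330 = 2.87096 years.
Modified duration = D_Mac / (1 + y) = 2.87096 / 1.054 = 2.72388 years.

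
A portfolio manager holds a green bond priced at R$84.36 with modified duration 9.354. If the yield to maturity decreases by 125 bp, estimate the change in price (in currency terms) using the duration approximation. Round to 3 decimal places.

+R$9.864

Duration approximation: ΔP/P ≈ -D_mod · Δy = -9.354 × (-0.0125) = +0.116925.
ΔP ≈ 84.36 × (+0.116925) = +9.863793.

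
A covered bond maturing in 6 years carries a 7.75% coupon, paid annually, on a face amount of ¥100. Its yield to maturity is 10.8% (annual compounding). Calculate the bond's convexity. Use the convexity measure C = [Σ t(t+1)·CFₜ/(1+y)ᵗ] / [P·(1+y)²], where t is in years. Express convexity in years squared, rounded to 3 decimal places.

26.285

With y = 0.108:
  t   CF        PV=CF/(1+0.108)^t    t·PV        t(t+1)·PV
  1         7.75         6.9946         6.9946          13.9892
  2         7.75         6.3128        12.6256          37.8768
  3         7.75         5.6975        17.0924          68.3697
  4         7.75         5.1421        20.5685         102.8425
  5         7.75         4.6409        23.2045         139.2272
  6       107.75        58.2343       349.4057       2,445.8398
  Σ                     87.0222       429.8913       2,808.1452
P = 87.0222.
Convexity = Σ t(t+1)·PV / [P·(1+y)²] = 2,808.1452 / (87.0222 × 1.227664) = 26.28513.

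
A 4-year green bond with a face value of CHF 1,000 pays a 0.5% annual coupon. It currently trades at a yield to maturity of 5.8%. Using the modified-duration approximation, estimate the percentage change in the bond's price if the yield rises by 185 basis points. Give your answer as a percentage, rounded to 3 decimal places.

-6.936%

Periodic yield y = 0.058. Modified duration first:
  t   CF        PV=CF/(1+0.058)^t    t·PV
  1         5.00         4.7259         4.7259
  2         5.00         4.4668         8.9336
  3         5.00         4.2219        12.6658
  4     1,005.00       802.0905     3,208.3621
  Σ                    815.5052     3,234.6875
P = 815.5052; D_Mac = 3.96648 yrs; D_mod = 3.96648/(1+0.058) = 3.74904 yrs.
ΔP/P ≈ -D_mod · Δy = -3.74904 × (+0.0185) = -0.069357 = -6.9357%.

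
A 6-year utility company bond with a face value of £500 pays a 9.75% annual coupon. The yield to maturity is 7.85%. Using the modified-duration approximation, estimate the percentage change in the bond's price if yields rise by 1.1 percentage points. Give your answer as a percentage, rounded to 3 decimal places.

Periodic yield y = 0.0785. Modified duration first:
  t   CF        PV=CF/(1+0.0785)^t    t·PV
  1        48.75        45.2017        45.2017
  2        48.75        41.9116        83.8232
  3        48.75        38.8610       116.5831
  4        48.75        36.0325       144.1299
  5        48.75        33.4098       167.0490
  6       548.75       348.7014     2,092.2081
  Σ                    544.1179     2,648.9950
P = 544.1179; D_Mac = 4.86842 yrs; D_mod = 4.86842/(1+0.0785) = 4.51407 yrs.
ΔP/P ≈ -D_mod · Δy = -4.51407 × (+0.011) = -0.049655 = -4.9655%.

-4.965%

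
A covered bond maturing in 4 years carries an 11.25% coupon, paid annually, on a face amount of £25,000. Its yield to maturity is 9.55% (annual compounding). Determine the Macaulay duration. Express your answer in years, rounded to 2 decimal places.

Periodic yield y = 0.0955. Discount each cash flow and weight by its year:
  t   CF        PV=CF/(1+0.0955)^t    t·PV
  1     2,812.50     2,567.3209     2,567.3209
  2     2,812.50     2,343.5152     4,687.0303
  3     2,812.50     2,139.2197     6,417.6590
  4    27,812.50    19,310.3658    77,241.4632
  Σ                 26,360.4215    90,913.4734
Price P = Σ PV = 26,360.4215.
Macaulay duration = Σ(t·PV) / P = 90,913.4734 / 26,360.4215 = 3.44886 years.

3.45 years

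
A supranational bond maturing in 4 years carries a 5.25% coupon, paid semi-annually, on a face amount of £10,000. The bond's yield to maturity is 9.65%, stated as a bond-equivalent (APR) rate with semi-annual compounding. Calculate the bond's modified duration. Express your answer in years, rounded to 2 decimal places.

Periodic yield y = 0.04825. First find Macaulay duration:
  t   CF        PV=CF/(1+0.04825)^t    t·PV
  1       262.50       250.4174       250.4174
  2       262.50       238.8909       477.7818
  3       262.50       227.8949       683.6848
  4       262.50       217.4051       869.6206
  5       262.50       207.3982     1,036.9909
  6       262.50       197.8518     1,187.1110
  7       262.50       188.7449     1,321.2143
  8    10,262.50     7,039.3766    56,315.0130
  Σ                  8,567.9799    62,141.8337
P = 8,567.9799; Macaulay duration = 62,141.8337 / 8,567.9799 = 7.25280 half-year periods = 3.62640 years.
Modified duration = D_Mac / (1 + y) = 3.62640 / 1.04825 = 3.45948 years.

3.46 years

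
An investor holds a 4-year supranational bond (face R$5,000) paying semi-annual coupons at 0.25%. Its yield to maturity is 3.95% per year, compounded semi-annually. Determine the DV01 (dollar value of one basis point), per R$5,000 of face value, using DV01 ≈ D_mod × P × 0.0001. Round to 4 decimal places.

Periodic yield y = 0.01975.
  t   CF        PV=CF/(1+0.01975)^t    t·PV
  1         6.25         6.1290         6.1290
  2         6.25         6.0103        12.0205
  3         6.25         5.8938        17.6815
  4         6.25         5.7797        23.1188
  5         6.25         5.6678        28.3388
  6         6.25         5.5580        33.3479
  7         6.25         5.4503        38.1524
  8     5,006.25     4,281.1734    34,249.3874
  Σ                  4,321.6623    34,408.1764
P = 4,321.6623; D_Mac = 7.96179 half-year periods = 3.98090 yrs; D_mod = 3.90380 yrs.
DV01 ≈ 3.90380 × 4,321.6623 × 0.0001 = 1.687089.

R$1.6871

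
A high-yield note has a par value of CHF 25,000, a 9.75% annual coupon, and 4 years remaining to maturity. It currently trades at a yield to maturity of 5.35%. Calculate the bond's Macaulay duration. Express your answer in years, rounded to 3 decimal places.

Periodic yield y = 0.0535. Discount each cash flow and weight by its year:
  t   CF        PV=CF/(1+0.0535)^t    t·PV
  1     2,437.50     2,313.7162     2,313.7162
  2     2,437.50     2,196.2185     4,392.4370
  3     2,437.50     2,084.6877     6,254.0631
  4    27,437.50    22,274.4186    89,097.6746
  Σ                 28,869.0410   102,057.8908
Price P = Σ PV = 28,869.0410.
Macaulay duration = Σ(t·PV) / P = 102,057.8908 / 28,869.0410 = 3.53520 years.

3.535 years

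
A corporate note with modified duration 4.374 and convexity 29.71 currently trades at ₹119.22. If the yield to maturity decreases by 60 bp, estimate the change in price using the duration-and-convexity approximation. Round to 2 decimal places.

Duration effect: -D_mod·Δy = -4.374 × (-0.006) = +0.026244
Convexity effect: ½·C·(Δy)² = 0.5 × 29.71 × (-0.006)² = +0.00053478
ΔP/P ≈ +0.026244 + 0.00053478 = +0.02677878
ΔP ≈ 119.22 × (+0.02677878) = +3.1925661516.

+₹3.19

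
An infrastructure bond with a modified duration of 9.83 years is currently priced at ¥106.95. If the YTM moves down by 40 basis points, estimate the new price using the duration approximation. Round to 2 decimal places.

Duration approximation: ΔP/P ≈ -D_mod · Δy = -9.83 × (-0.004) = +0.039320.
New price ≈ 106.95 × (1 + 0.039320) = 111.155274.

¥111.16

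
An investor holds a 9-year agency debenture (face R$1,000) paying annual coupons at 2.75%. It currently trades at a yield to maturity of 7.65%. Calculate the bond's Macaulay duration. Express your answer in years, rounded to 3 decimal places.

7.865 years

Periodic yield y = 0.0765. Discount each cash flow and weight by its year:
  t   CF        PV=CF/(1+0.0765)^t    t·PV
  1        27.50        25.5458        25.5458
  2        27.50        23.7304        47.4608
  3        27.50        22.0440        66.1320
  4        27.50        20.4775        81.9099
  5        27.50        19.0223        95.1114
  6        27.50        17.6705       106.0229
  7        27.50        16.4148       114.9033
  8        27.50        15.2483       121.9861
  9     1,027.50       529.2435     4,763.1914
  Σ                    689.3969     5,422.2636
Price P = Σ PV = 689.3969.
Macaulay duration = Σ(t·PV) / P = 5,422.2636 / 689.3969 = 7.86523 years.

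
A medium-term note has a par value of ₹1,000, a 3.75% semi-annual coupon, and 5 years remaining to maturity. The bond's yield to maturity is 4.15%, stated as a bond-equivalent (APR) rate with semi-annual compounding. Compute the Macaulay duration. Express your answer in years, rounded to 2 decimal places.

4.60 years

Periodic yield y = 0.02075. Discount each cash flow and weight by its period:
  t   CF        PV=CF/(1+0.02075)^t    t·PV
  1        18.75        18.3688        18.3688
  2        18.75        17.9954        35.9909
  3        18.75        17.6296        52.8889
  4        18.75        17.2712        69.0850
  5        18.75        16.9202        84.6008
  6        18.75        16.5762        99.4572
  7        18.75        16.2392       113.6746
  8        18.75        15.9091       127.2730
  9        18.75        15.5857       140.2714
  10    1,018.75       829.6095     8,296.0954
  Σ                    982.1051     9,037.7060
Price P = Σ PV = 982.1051.
Macaulay duration = Σ(t·PV) / P = 9,037.7060 / 982.1051 = 9.20238 half-year periods.
In years: 9.20238 / 2 = 4.60119 years.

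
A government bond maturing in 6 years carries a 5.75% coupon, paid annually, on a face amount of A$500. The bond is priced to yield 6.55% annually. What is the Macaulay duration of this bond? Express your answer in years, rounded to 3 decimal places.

5.224 years

Periodic yield y = 0.0655. Discount each cash flow and weight by its year:
  t   CF        PV=CF/(1+0.0655)^t    t·PV
  1        28.75        26.9826        26.9826
  2        28.75        25.3239        50.6478
  3        28.75        23.7672        71.3015
  4        28.75        22.3061        89.2245
  5        28.75        20.9349       104.6744
  6       528.75       361.3513     2,168.1080
  Σ                    480.6661     2,510.9389
Price P = Σ PV = 480.6661.
Macaulay duration = Σ(t·PV) / P = 2,510.9389 / 480.6661 = 5.22387 years.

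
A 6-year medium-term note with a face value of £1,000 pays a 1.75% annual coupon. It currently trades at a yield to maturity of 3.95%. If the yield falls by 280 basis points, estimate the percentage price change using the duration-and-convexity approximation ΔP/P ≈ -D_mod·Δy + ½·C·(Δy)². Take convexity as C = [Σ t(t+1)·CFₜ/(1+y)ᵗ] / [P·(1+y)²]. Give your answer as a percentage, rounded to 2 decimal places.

With y = 0.0395:
  t   CF        PV=CF/(1+0.0395)^t    t·PV        t(t+1)·PV
  1        17.50        16.8350        16.8350          33.6700
  2        17.50        16.1953        32.3906          97.1718
  3        17.50        15.5799        46.7397         186.9588
  4        17.50        14.9879        59.9515         299.7575
  5        17.50        14.4184        72.0918         432.5505
  6     1,017.50       806.4686     4,838.8115      33,871.6807
  Σ                    884.4850     5,066.8201      34,921.7893
P = 884.4850; D_Mac = 5.72855 yrs; D_mod = 5.51087 yrs; C = 36.53903.
Duration effect: -5.51087 × (-0.028) = +0.154304
Convexity effect: 0.5 × 36.53903 × (-0.028)² = +0.0143233
ΔP/P ≈ +0.154304 + 0.0143233 = +0.168628 = +16.8628%.

+16.86%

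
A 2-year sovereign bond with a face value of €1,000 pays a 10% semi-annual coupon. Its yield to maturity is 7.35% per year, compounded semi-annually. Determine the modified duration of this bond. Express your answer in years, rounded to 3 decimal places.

Periodic yield y = 0.03675. First find Macaulay duration:
  t   CF        PV=CF/(1+0.03675)^t    t·PV
  1        50.00        48.2276        48.2276
  2        50.00        46.5181        93.0362
  3        50.00        44.8692       134.6075
  4     1,050.00       908.8519     3,635.4076
  Σ                  1,048.4668     3,911.2789
P = 1,048.4668; Macaulay duration = 3,911.2789 / 1,048.4668 = 3.73047 half-year periods = 1.86524 years.
Modified duration = D_Mac / (1 + y) = 1.86524 / 1.03675 = 1.79912 years.

1.799 years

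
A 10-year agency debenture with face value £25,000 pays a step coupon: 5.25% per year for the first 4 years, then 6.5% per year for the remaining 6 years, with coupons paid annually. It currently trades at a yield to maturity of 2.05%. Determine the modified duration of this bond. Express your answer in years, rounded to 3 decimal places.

8.087 years

Periodic yield y = 0.0205. First find Macaulay duration:
  t   CF        PV=CF/(1+0.0205)^t    t·PV
  1     1,312.50     1,286.1342     1,286.1342
  2     1,312.50     1,260.2981     2,520.5963
  3     1,312.50     1,234.9810     3,704.9431
  4     1,312.50     1,210.1725     4,840.6900
  5     1,625.00     1,468.2105     7,341.0524
  6     1,625.00     1,438.7168     8,632.3007
  7     1,625.00     1,409.8156     9,868.7090
  8     1,625.00     1,381.4949    11,051.9594
  9     1,625.00     1,353.7432    12,183.6887
  10   26,625.00    21,734.9941   217,349.9406
  Σ                 33,778.5609   278,780.0144
P = 33,778.5609; Macaulay duration = 278,780.0144 / 33,778.5609 = 8.25316 years.
Modified duration = D_Mac / (1 + y) = 8.25316 / 1.0205 = 8.08737 years.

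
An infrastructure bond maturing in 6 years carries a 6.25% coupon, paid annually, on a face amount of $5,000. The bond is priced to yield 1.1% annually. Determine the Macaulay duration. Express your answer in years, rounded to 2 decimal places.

5.30 years

Periodic yield y = 0.011. Discount each cash flow and weight by its year:
  t   CF        PV=CF/(1+0.011)^t    t·PV
  1       312.50       309.0999       309.0999
  2       312.50       305.7368       611.4736
  3       312.50       302.4103       907.2308
  4       312.50       299.1200     1,196.4799
  5       312.50       295.8654     1,479.3272
  6     5,312.50     4,974.9877    29,849.9261
  Σ                  6,487.2201    34,353.5375
Price P = Σ PV = 6,487.2201.
Macaulay duration = Σ(t·PV) / P = 34,353.5375 / 6,487.2201 = 5.29557 years.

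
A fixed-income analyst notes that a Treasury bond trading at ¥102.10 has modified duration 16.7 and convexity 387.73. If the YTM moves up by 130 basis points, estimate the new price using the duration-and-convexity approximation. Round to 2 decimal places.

¥83.28

Duration effect: -D_mod·Δy = -16.7 × (+0.013) = -0.217100
Convexity effect: ½·C·(Δy)² = 0.5 × 387.73 × (0.013)² = +0.032763185
ΔP/P ≈ -0.217100 + 0.032763185 = -0.184336815
New price ≈ 102.10 × (1 - 0.184336815) = 83.2792111885.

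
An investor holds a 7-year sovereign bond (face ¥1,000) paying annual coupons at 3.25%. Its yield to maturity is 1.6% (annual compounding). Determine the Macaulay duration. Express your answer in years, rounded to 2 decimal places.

6.41 years

Periodic yield y = 0.016. Discount each cash flow and weight by its year:
  t   CF        PV=CF/(1+0.016)^t    t·PV
  1        32.50        31.9882        31.9882
  2        32.50        31.4844        62.9689
  3        32.50        30.9886        92.9659
  4        32.50        30.5006       122.0024
  5        32.50        30.0203       150.1014
  6        32.50        29.5475       177.2852
  7     1,032.50       923.9194     6,467.4361
  Σ                  1,108.4491     7,104.7480
Price P = Σ PV = 1,108.4491.
Macaulay duration = Σ(t·PV) / P = 7,104.7480 / 1,108.4491 = 6.40963 years.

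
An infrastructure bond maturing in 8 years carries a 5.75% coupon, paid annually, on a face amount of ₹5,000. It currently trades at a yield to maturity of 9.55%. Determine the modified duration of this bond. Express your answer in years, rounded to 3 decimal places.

5.877 years

Periodic yield y = 0.0955. First find Macaulay duration:
  t   CF        PV=CF/(1+0.0955)^t    t·PV
  1       287.50       262.4372       262.4372
  2       287.50       239.5593       479.1187
  3       287.50       218.6758       656.0274
  4       287.50       199.6128       798.4511
  5       287.50       182.2116       911.0578
  6       287.50       166.3273       997.9638
  7       287.50       151.8278     1,062.7943
  8     5,287.50     2,548.8914    20,391.1309
  Σ                  3,969.5431    25,558.9812
P = 3,969.5431; Macaulay duration = 25,558.9812 / 3,969.5431 = 6.43877 years.
Modified duration = D_Mac / (1 + y) = 6.43877 / 1.0955 = 5.87747 years.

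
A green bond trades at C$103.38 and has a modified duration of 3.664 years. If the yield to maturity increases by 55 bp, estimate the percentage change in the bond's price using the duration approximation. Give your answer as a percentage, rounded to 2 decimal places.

Duration approximation: ΔP/P ≈ -D_mod · Δy = -3.664 × (+0.0055) = -0.020152.
As a percentage: -2.0152%.

-2.02%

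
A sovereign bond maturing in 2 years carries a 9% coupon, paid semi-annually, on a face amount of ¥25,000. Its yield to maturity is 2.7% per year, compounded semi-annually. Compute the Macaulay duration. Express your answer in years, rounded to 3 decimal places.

Periodic yield y = 0.0135. Discount each cash flow and weight by its period:
  t   CF        PV=CF/(1+0.0135)^t    t·PV
  1     1,125.00     1,110.0148     1,110.0148
  2     1,125.00     1,095.2292     2,190.4584
  3     1,125.00     1,080.6406     3,241.9217
  4    26,125.00    24,760.6070    99,042.4280
  Σ                 28,046.4916   105,584.8229
Price P = Σ PV = 28,046.4916.
Macaulay duration = Σ(t·PV) / P = 105,584.8229 / 28,046.4916 = 3.76464 half-year periods.
In years: 3.76464 / 2 = 1.88232 years.

1.882 years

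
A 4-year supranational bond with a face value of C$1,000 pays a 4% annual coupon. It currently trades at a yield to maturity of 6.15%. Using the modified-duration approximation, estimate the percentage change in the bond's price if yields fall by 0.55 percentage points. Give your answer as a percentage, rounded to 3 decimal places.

Periodic yield y = 0.0615. Modified duration first:
  t   CF        PV=CF/(1+0.0615)^t    t·PV
  1        40.00        37.6825        37.6825
  2        40.00        35.4993        70.9986
  3        40.00        33.4426       100.3278
  4     1,040.00       819.1310     3,276.5239
  Σ                    925.7554     3,485.5328
P = 925.7554; D_Mac = 3.76507 yrs; D_mod = 3.76507/(1+0.0615) = 3.54693 yrs.
ΔP/P ≈ -D_mod · Δy = -3.54693 × (-0.0055) = +0.019508 = +1.9508%.

+1.951%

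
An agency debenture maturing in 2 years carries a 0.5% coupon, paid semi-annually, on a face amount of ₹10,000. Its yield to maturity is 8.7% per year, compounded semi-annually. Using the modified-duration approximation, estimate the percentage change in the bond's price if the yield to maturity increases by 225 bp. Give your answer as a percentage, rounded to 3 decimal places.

-4.295%

Periodic yield y = 0.0435. Modified duration first:
  t   CF        PV=CF/(1+0.0435)^t    t·PV
  1        25.00        23.9578        23.9578
  2        25.00        22.9591        45.9182
  3        25.00        22.0020        66.0061
  4    10,025.00     8,455.0186    33,820.0744
  Σ                  8,523.9376    33,955.9566
P = 8,523.9376; D_Mac = 3.98360 half-year periods = 1.99180 yrs; D_mod = 1.99180/(1+0.0435) = 1.90877 yrs.
ΔP/P ≈ -D_mod · Δy = -1.90877 × (+0.0225) = -0.042947 = -4.2947%.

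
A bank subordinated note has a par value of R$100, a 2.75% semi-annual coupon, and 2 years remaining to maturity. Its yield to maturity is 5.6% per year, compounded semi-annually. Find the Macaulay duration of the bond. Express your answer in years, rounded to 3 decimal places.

Periodic yield y = 0.028. Discount each cash flow and weight by its period:
  t   CF        PV=CF/(1+0.028)^t    t·PV
  1        1.375         1.3375         1.3375
  2        1.375         1.3011         2.6022
  3        1.375         1.2657         3.7970
  4      101.375        90.7734       363.0934
  Σ                     94.6777       370.8303
Price P = Σ PV = 94.6777.
Macaulay duration = Σ(t·PV) / P = 370.8303 / 94.6777 = 3.91676 half-year periods.
In years: 3.91676 / 2 = 1.95838 years.

1.958 years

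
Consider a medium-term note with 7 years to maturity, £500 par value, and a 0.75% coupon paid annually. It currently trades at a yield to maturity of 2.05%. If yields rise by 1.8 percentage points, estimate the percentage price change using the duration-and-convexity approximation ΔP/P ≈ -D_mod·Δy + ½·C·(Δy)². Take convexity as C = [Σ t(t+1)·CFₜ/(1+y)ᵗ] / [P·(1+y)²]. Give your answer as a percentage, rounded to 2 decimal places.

With y = 0.0205:
  t   CF        PV=CF/(1+0.0205)^t    t·PV        t(t+1)·PV
  1         3.75         3.6747         3.6747           7.3493
  2         3.75         3.6009         7.2017          21.6051
  3         3.75         3.5285        10.5856          42.3422
  4         3.75         3.4576        13.8305          69.1527
  5         3.75         3.3882        16.9409         101.6453
  6         3.75         3.3201        19.9207         139.4449
  7       503.75       437.0428     3,059.2998      24,474.3983
  Σ                    458.0128     3,131.4538      24,855.9378
P = 458.0128; D_Mac = 6.83704 yrs; D_mod = 6.69970 yrs; C = 52.11065.
Duration effect: -6.69970 × (+0.018) = -0.120595
Convexity effect: 0.5 × 52.11065 × (0.018)² = +0.0084419
ΔP/P ≈ -0.120595 + 0.0084419 = -0.112153 = -11.2153%.

-11.22%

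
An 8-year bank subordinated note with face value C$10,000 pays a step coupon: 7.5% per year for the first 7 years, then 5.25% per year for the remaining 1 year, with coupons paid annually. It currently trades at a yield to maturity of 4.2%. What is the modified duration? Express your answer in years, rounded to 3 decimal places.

6.195 years

Periodic yield y = 0.042. First find Macaulay duration:
  t   CF        PV=CF/(1+0.042)^t    t·PV
  1       750.00       719.7697       719.7697
  2       750.00       690.7578     1,381.5157
  3       750.00       662.9154     1,988.7462
  4       750.00       636.1952     2,544.7808
  5       750.00       610.5520     3,052.7601
  6       750.00       585.9424     3,515.6546
  7       750.00       562.3248     3,936.2735
  8    10,525.00     7,573.2162    60,585.7293
  Σ                 12,041.6735    77,725.2298
P = 12,041.6735; Macaulay duration = 77,725.2298 / 12,041.6735 = 6.45469 years.
Modified duration = D_Mac / (1 + y) = 6.45469 / 1.042 = 6.19452 years.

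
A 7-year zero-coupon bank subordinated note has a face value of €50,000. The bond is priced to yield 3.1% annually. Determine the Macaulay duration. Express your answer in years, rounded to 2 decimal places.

7.00 years

A zero-coupon bond has a single cash flow at maturity, so its Macaulay duration equals its maturity: 7 years.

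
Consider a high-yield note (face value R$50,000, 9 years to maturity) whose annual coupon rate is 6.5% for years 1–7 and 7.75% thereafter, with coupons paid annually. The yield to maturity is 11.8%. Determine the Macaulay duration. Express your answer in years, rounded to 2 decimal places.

Periodic yield y = 0.118. Discount each cash flow and weight by its year:
  t   CF        PV=CF/(1+0.118)^t    t·PV
  1     3,250.00     2,906.9767     2,906.9767
  2     3,250.00     2,600.1581     5,200.3162
  3     3,250.00     2,325.7228     6,977.1684
  4     3,250.00     2,080.2530     8,321.0118
  5     3,250.00     1,860.6914     9,303.4568
  6     3,250.00     1,664.3036     9,985.8213
  7     3,250.00     1,488.6436    10,420.5052
  8     3,875.00     1,587.5861    12,700.6885
  9    53,875.00    19,742.9048   177,686.1431
  Σ                 36,257.2400   243,502.0882
Price P = Σ PV = 36,257.2400.
Macaulay duration = Σ(t·PV) / P = 243,502.0882 / 36,257.2400 = 6.71596 years.

6.72 years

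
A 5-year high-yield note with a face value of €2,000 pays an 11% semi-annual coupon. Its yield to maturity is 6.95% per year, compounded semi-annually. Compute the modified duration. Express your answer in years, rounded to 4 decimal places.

3.9266 years

Periodic yield y = 0.03475. First find Macaulay duration:
  t   CF        PV=CF/(1+0.03475)^t    t·PV
  1       110.00       106.3059       106.3059
  2       110.00       102.7358       205.4716
  3       110.00        99.2856       297.8569
  4       110.00        95.9513       383.8053
  5       110.00        92.7290       463.6449
  6       110.00        89.6149       537.6892
  7       110.00        86.6053       606.2373
  8       110.00        83.6969       669.5749
  9       110.00        80.8861       727.9747
  10    2,110.00     1,499.4366    14,994.3659
  Σ                  2,337.2473    18,992.9266
P = 2,337.2473; Macaulay duration = 18,992.9266 / 2,337.2473 = 8.12619 half-year periods = 4.06310 years.
Modified duration = D_Mac / (1 + y) = 4.06310 / 1.03475 = 3.92665 years.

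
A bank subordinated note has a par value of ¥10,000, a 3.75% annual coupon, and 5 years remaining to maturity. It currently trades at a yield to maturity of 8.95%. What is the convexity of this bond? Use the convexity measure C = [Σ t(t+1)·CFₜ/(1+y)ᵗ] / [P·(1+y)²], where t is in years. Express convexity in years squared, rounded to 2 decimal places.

With y = 0.0895:
  t   CF        PV=CF/(1+0.0895)^t    t·PV        t(t+1)·PV
  1       375.00       344.1946       344.1946         688.3892
  2       375.00       315.9198       631.8395       1,895.5186
  3       375.00       289.9677       869.9030       3,479.6119
  4       375.00       266.1475     1,064.5898       5,322.9492
  5    10,375.00     6,758.5251    33,792.6256     202,755.7537
  Σ                  7,974.7546    36,703.1526     214,142.2226
P = 7,974.7546.
Convexity = Σ t(t+1)·PV / [P·(1+y)²] = 214,142.2226 / (7,974.7546 × 1.187010) = 22.62197.

22.62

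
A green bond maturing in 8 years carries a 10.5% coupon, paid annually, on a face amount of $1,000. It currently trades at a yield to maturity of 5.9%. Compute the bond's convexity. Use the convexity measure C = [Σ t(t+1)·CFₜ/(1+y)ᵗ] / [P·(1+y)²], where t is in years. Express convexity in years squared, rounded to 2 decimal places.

43.80

With y = 0.059:
  t   CF        PV=CF/(1+0.059)^t    t·PV        t(t+1)·PV
  1       105.00        99.1501        99.1501         198.3003
  2       105.00        93.6262       187.2524         561.7572
  3       105.00        88.4100       265.2300       1,060.9201
  4       105.00        83.4844       333.9377       1,669.6885
  5       105.00        78.8333       394.1663       2,364.9979
  6       105.00        74.4412       446.6474       3,126.5316
  7       105.00        70.2939       492.0572       3,936.4578
  8     1,105.00       698.5453     5,588.3627      50,295.2642
  Σ                  1,286.7845     7,806.8039      63,213.9176
P = 1,286.7845.
Convexity = Σ t(t+1)·PV / [P·(1+y)²] = 63,213.9176 / (1,286.7845 × 1.121481) = 43.80412.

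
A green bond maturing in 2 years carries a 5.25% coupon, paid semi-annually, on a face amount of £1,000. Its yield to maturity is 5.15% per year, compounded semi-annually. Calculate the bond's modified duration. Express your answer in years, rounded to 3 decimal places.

Periodic yield y = 0.02575. First find Macaulay duration:
  t   CF        PV=CF/(1+0.02575)^t    t·PV
  1        26.25        25.5910        25.5910
  2        26.25        24.9486        49.8972
  3        26.25        24.3223        72.9669
  4     1,026.25       927.0157     3,708.0626
  Σ                  1,001.8776     3,856.5178
P = 1,001.8776; Macaulay duration = 3,856.5178 / 1,001.8776 = 3.84929 half-year periods = 1.92465 years.
Modified duration = D_Mac / (1 + y) = 1.92465 / 1.02575 = 1.87633 years.

1.876 years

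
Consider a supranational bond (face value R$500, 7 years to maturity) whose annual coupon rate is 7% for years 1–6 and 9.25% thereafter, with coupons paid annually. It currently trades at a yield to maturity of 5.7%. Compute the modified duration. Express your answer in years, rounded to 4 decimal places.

5.5168 years

Periodic yield y = 0.057. First find Macaulay duration:
  t   CF        PV=CF/(1+0.057)^t    t·PV
  1        35.00        33.1126        33.1126
  2        35.00        31.3269        62.6539
  3        35.00        29.6376        88.9128
  4        35.00        28.0394       112.1574
  5        35.00        26.5273       132.6365
  6        35.00        25.0968       150.5807
  7       546.25       370.5668     2,593.9678
  Σ                    544.3074     3,174.0218
P = 544.3074; Macaulay duration = 3,174.0218 / 544.3074 = 5.83130 years.
Modified duration = D_Mac / (1 + y) = 5.83130 / 1.057 = 5.51684 years.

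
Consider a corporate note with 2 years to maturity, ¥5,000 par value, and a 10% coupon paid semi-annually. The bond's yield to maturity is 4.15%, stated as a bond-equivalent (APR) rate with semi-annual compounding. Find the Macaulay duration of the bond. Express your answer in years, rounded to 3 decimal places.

1.870 years

Periodic yield y = 0.02075. Discount each cash flow and weight by its period:
  t   CF        PV=CF/(1+0.02075)^t    t·PV
  1       250.00       244.9180       244.9180
  2       250.00       239.9392       479.8784
  3       250.00       235.0617       705.1851
  4     5,250.00     4,835.9494    19,343.7976
  Σ                  5,555.8683    20,773.7791
Price P = Σ PV = 5,555.8683.
Macaulay duration = Σ(t·PV) / P = 20,773.7791 / 5,555.8683 = 3.73907 half-year periods.
In years: 3.73907 / 2 = 1.86953 years.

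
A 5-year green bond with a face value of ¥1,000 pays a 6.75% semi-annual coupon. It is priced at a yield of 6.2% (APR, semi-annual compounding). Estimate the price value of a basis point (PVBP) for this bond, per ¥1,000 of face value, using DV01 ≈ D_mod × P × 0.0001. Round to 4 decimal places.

¥0.4303

Periodic yield y = 0.031.
  t   CF        PV=CF/(1+0.031)^t    t·PV
  1        33.75        32.7352        32.7352
  2        33.75        31.7509        63.5019
  3        33.75        30.7962        92.3887
  4        33.75        29.8703       119.4811
  5        33.75        28.9721       144.8607
  6        33.75        28.1010       168.6060
  7        33.75        27.2561       190.7924
  8        33.75        26.4365       211.4922
  9        33.75        25.6416       230.7748
  10    1,033.75       761.7788     7,617.7878
  Σ                  1,023.3388     8,872.4208
P = 1,023.3388; D_Mac = 8.67007 half-year periods = 4.33504 yrs; D_mod = 4.20469 yrs.
DV01 ≈ 4.20469 × 1,023.3388 × 0.0001 = 0.430282.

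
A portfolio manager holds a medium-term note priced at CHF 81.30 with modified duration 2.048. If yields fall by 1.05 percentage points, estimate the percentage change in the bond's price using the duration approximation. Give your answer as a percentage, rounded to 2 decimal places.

Duration approximation: ΔP/P ≈ -D_mod · Δy = -2.048 × (-0.0105) = +0.021504.
As a percentage: +2.1504%.

+2.15%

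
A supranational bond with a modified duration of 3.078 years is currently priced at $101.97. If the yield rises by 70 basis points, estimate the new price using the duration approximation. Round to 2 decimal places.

$99.77

Duration approximation: ΔP/P ≈ -D_mod · Δy = -3.078 × (+0.007) = -0.021546.
New price ≈ 101.97 × (1 - 0.021546) = 99.77295438.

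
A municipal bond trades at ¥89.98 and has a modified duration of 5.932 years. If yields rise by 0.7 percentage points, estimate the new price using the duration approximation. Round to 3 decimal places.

Duration approximation: ΔP/P ≈ -D_mod · Δy = -5.932 × (+0.007) = -0.041524.
New price ≈ 89.98 × (1 - 0.041524) = 86.24367048.

¥86.244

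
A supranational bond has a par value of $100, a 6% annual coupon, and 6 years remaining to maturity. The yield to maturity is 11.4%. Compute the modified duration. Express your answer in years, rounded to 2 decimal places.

4.57 years

Periodic yield y = 0.114. First find Macaulay duration:
  t   CF        PV=CF/(1+0.114)^t    t·PV
  1         6.00         5.3860         5.3860
  2         6.00         4.8348         9.6697
  3         6.00         4.3401        13.0202
  4         6.00         3.8959        15.5837
  5         6.00         3.4972        17.4862
  6       106.00        55.4619       332.7714
  Σ                     77.4159       393.9171
P = 77.4159; Macaulay duration = 393.9171 / 77.4159 = 5.08832 years.
Modified duration = D_Mac / (1 + y) = 5.08832 / 1.114 = 4.56761 years.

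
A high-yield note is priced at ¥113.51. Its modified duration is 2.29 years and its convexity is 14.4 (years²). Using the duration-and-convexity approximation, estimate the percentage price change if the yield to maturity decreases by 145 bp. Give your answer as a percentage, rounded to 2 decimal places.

Duration effect: -D_mod·Δy = -2.29 × (-0.0145) = +0.033205
Convexity effect: ½·C·(Δy)² = 0.5 × 14.4 × (-0.0145)² = +0.0015138
ΔP/P ≈ +0.033205 + 0.0015138 = +0.0347188
= +3.47188%.

+3.47%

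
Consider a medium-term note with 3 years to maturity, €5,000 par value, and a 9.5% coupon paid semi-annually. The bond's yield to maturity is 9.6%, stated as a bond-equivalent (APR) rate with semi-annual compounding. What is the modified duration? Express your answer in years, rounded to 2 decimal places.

2.56 years

Periodic yield y = 0.048. First find Macaulay duration:
  t   CF        PV=CF/(1+0.048)^t    t·PV
  1       237.50       226.6221       226.6221
  2       237.50       216.2425       432.4850
  3       237.50       206.3383       619.0148
  4       237.50       196.8877       787.5506
  5       237.50       187.8699       939.3495
  6     5,237.50     3,953.2688    23,719.6125
  Σ                  4,987.2292    26,724.6346
P = 4,987.2292; Macaulay duration = 26,724.6346 / 4,987.2292 = 5.35861 half-year periods = 2.67931 years.
Modified duration = D_Mac / (1 + y) = 2.67931 / 1.048 = 2.55659 years.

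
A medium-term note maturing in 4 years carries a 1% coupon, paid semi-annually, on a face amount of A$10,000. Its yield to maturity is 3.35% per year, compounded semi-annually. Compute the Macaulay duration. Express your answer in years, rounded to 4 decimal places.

3.9270 years

Periodic yield y = 0.01675. Discount each cash flow and weight by its period:
  t   CF        PV=CF/(1+0.01675)^t    t·PV
  1        50.00        49.1763        49.1763
  2        50.00        48.3662        96.7323
  3        50.00        47.5694       142.7081
  4        50.00        46.7857       187.1429
  5        50.00        46.0150       230.0748
  6        50.00        45.2569       271.5415
  7        50.00        44.5113       311.5794
  8    10,050.00     8,799.3909    70,395.1275
  Σ                  9,127.0717    71,684.0829
Price P = Σ PV = 9,127.0717.
Macaulay duration = Σ(t·PV) / P = 71,684.0829 / 9,127.0717 = 7.85401 half-year periods.
In years: 7.85401 / 2 = 3.92700 years.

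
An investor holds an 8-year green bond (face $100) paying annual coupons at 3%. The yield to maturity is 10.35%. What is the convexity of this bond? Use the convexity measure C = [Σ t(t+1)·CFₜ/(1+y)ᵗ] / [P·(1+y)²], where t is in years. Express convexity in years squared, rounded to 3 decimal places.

49.171

With y = 0.1035:
  t   CF        PV=CF/(1+0.1035)^t    t·PV        t(t+1)·PV
  1         3.00         2.7186         2.7186           5.4372
  2         3.00         2.4636         4.9273          14.7818
  3         3.00         2.2326         6.6977          26.7908
  4         3.00         2.0232         8.0927          40.4634
  5         3.00         1.8334         9.1670          55.0023
  6         3.00         1.6614         9.9687          69.7809
  7         3.00         1.5056        10.5393          84.3146
  8       103.00        46.8445       374.7559       3,372.8034
  Σ                     61.2830       426.8673       3,669.3744
P = 61.2830.
Convexity = Σ t(t+1)·PV / [P·(1+y)²] = 3,669.3744 / (61.2830 × 1.217712) = 49.17084.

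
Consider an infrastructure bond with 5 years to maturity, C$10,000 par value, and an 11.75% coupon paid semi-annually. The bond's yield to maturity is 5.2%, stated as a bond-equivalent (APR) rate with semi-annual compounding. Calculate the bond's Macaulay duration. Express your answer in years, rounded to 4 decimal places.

Periodic yield y = 0.026. Discount each cash flow and weight by its period:
  t   CF        PV=CF/(1+0.026)^t    t·PV
  1       587.50       572.6121       572.6121
  2       587.50       558.1014     1,116.2029
  3       587.50       543.9585     1,631.8756
  4       587.50       530.1740     2,120.6960
  5       587.50       516.7388     2,583.6940
  6       587.50       503.6440     3,021.8643
  7       587.50       490.8811     3,436.1680
  8       587.50       478.4417     3,827.5332
  9       587.50       466.3174     4,196.8566
  10   10,587.50     8,190.6773    81,906.7730
  Σ                 12,851.5464   104,414.2756
Price P = Σ PV = 12,851.5464.
Macaulay duration = Σ(t·PV) / P = 104,414.2756 / 12,851.5464 = 8.12465 half-year periods.
In years: 8.12465 / 2 = 4.06232 years.

4.0623 years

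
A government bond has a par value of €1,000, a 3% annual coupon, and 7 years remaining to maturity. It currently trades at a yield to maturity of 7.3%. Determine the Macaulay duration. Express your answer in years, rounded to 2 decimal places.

6.32 years

Periodic yield y = 0.073. Discount each cash flow and weight by its year:
  t   CF        PV=CF/(1+0.073)^t    t·PV
  1        30.00        27.9590        27.9590
  2        30.00        26.0568        52.1137
  3        30.00        24.2841        72.8523
  4        30.00        22.6320        90.5279
  5        30.00        21.0922       105.4612
  6        30.00        19.6573       117.9435
  7     1,030.00       628.9834     4,402.8837
  Σ                    770.6648     4,869.7413
Price P = Σ PV = 770.6648.
Macaulay duration = Σ(t·PV) / P = 4,869.7413 / 770.6648 = 6.31888 years.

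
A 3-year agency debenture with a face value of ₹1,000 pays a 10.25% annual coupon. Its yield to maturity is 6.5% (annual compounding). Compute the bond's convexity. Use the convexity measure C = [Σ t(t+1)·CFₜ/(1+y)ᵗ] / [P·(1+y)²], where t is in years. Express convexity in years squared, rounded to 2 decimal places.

9.37

With y = 0.065:
  t   CF        PV=CF/(1+0.065)^t    t·PV        t(t+1)·PV
  1       102.50        96.2441        96.2441         192.4883
  2       102.50        90.3701       180.7402         542.2205
  3     1,102.50       912.7036     2,738.1109      10,952.4435
  Σ                  1,099.3178     3,015.0952      11,687.1522
P = 1,099.3178.
Convexity = Σ t(t+1)·PV / [P·(1+y)²] = 11,687.1522 / (1,099.3178 × 1.134225) = 9.37316.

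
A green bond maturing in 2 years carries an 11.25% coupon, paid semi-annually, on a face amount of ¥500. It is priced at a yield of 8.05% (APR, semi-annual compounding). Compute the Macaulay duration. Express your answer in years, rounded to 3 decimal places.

Periodic yield y = 0.04025. Discount each cash flow and weight by its period:
  t   CF        PV=CF/(1+0.04025)^t    t·PV
  1       28.125        27.0368        27.0368
  2       28.125        25.9906        51.9813
  3       28.125        24.9850        74.9550
  4      528.125       451.0096     1,804.0386
  Σ                    529.0221     1,958.0116
Price P = Σ PV = 529.0221.
Macaulay duration = Σ(t·PV) / P = 1,958.0116 / 529.0221 = 3.70119 half-year periods.
In years: 3.70119 / 2 = 1.85060 years.

1.851 years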